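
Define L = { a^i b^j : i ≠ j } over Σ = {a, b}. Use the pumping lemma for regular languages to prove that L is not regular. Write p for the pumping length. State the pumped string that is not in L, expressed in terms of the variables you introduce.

Assume L is regular; let p be its pumping constant.
Choose w = a^p b^{p+p!}. Since p ≠ p+p!, w ∈ L; and |w| ≥ p.
Write w = xyz as guaranteed by the lemma, with |xy| ≤ p and |y| ≥ 1.
Because |xy| ≤ p and w begins with p copies of a, we have y = a^k with 1 ≤ k ≤ p.
Since 1 ≤ k ≤ p, k divides p!; set t = 1 + p!/k. Then xy^t z has p + (p!/k)·k = p + p! copies of a. Now the a-count equals the b-count, so i ≠ j fails. So xy^t z = a^{p+p!} b^{p+p!} ∉ L.
This is a contradiction; hence L is not regular.

a^{p+p!} b^{p+p!}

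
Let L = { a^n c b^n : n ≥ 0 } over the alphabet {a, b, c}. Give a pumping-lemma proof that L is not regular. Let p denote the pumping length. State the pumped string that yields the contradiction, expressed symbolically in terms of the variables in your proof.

Toward a contradiction, assume L is regular with pumping length p.
Take w = a^p c b^p ∈ L with |w| = 2p+1 ≥ p.
Write w = xyz as guaranteed by the lemma, with |xy| ≤ p and y is nonempty.
Because |xy| ≤ p and w begins with p copies of a, we have y = a^k with 1 ≤ k ≤ p.
Pump with i = 2: xy^2z = a^{p+k} c b^p, which would require p+k = p. But k ≥ 1, so xy^2z ∉ L.
This contradicts the pumping lemma, so L is not regular.

a^{p+k} c b^p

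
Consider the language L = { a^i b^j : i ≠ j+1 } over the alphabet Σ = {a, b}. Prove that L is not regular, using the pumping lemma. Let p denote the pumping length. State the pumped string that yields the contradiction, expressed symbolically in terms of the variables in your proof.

Toward a contradiction, assume L is regular with pumping length p.
Choose w = a^p b^{p+p!-1}. Since p ≠ (p+p!-1)+1 = p+p!, w ∈ L; and |w| ≥ p.
The pumping lemma gives a decomposition w = xyz where |xy| ≤ p and y is nonempty.
The first p characters of w are a's, so xy (and hence y) consists only of a's. Write y = a^k, 1 ≤ k ≤ p.
Since 1 ≤ k ≤ p, k divides p!; set t = 1 + p!/k. Then xy^t z has p + (p!/k)·k = p + p! copies of a. Now the a-count is p+p! and (b-count)+1 = (p+p!-1)+1 = p+p!, so i ≠ j+1 fails. So xy^t z = a^{p+p!} b^{p+p!-1} ∉ L.
This is a contradiction; hence L is not regular.

a^{p+p!} b^{p+p!-1}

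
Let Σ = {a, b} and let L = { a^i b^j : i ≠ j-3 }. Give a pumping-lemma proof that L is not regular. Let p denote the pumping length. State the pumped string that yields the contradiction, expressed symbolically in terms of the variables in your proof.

a^{p+p!} b^{p+p!+3}

Assume L is regular. Let p be the pumping length given by the pumping lemma.
Choose w = a^p b^{p+p!+3}. Since p ≠ (p+p!+3)-3 = p+p!, w ∈ L; and |w| ≥ p.
Write w = xyz as guaranteed by the lemma, with |xy| ≤ p and |y| > 0.
Because |xy| ≤ p and w begins with p copies of a, we have y = a^k with 1 ≤ k ≤ p.
Since 1 ≤ k ≤ p, k divides p!; set t = 1 + p!/k. Then xy^t z has p + (p!/k)·k = p + p! copies of a. Now the a-count is p+p! and (b-count)-3 = (p+p!+3)-3 = p+p!, so i ≠ j-3 fails. So xy^t z = a^{p+p!} b^{p+p!+3} ∉ L.
This is a contradiction; hence L is not regular.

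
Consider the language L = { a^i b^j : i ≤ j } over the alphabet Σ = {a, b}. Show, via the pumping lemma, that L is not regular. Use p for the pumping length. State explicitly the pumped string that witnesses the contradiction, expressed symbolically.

a^{p+k} b^p

Assume L is regular; let p be its pumping constant.
Choose w = a^p b^p ∈ L, with |w| = 2p ≥ p.
Write w = xyz as guaranteed by the lemma, with |xy| ≤ p and |y| ≥ 1.
Because |xy| ≤ p and w begins with p copies of a, we have y = a^k with 1 ≤ k ≤ p.
Consider xy^2z = a^{p+k} b^p. Since k ≥ 1, the a-count p+k exceeds the b-count p, so i ≤ j fails; thus xy^2z ∉ L.
This contradicts the pumping lemma, so L is not regular.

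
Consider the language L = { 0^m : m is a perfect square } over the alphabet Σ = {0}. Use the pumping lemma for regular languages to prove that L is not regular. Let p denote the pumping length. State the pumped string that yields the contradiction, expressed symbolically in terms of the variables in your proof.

Toward a contradiction, assume L is regular with pumping length p.
Take w = 0^{p²} ∈ L with |w| = p² ≥ p.
Write w = xyz as guaranteed by the lemma, with |xy| ≤ p and |y| ≥ 1.
Then y = 0^k for some k with 1 ≤ k ≤ p.
Pump with i = 2: xy^2z = 0^{p²+k}. Since 1 ≤ k ≤ p, p² < p²+k ≤ p²+p < (p+1)², so p²+k lies strictly between consecutive squares and is not a perfect square. So xy^2z ∉ L.
This is a contradiction; hence L is not regular.

0^{p²+k}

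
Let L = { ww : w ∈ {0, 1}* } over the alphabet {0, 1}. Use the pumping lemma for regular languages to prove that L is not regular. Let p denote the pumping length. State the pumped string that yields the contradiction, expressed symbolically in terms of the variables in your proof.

0^{p+k} 1^p 0^p 1^p

Suppose for contradiction that L is regular, and let p be the pumping length.
Take w = 0^p 1^p 0^p 1^p = uu where u = 0^p1^p; then w ∈ L and |w| = 4p ≥ p.
The pumping lemma gives a decomposition w = xyz where |xy| ≤ p and |y| ≥ 1.
Because |xy| ≤ p and w begins with p copies of 0, we have y = 0^k with 1 ≤ k ≤ p.
Pump with i = 2: xy^2z = 0^{p+k} 1^p 0^p 1^p, of length 4p+k. Suppose this equals vv. The string starts with 0 and ends with 1, so v does too; thus the boundary between the two copies of v is a 1→0 transition. There is exactly one such transition, at position 2p+k, so |v| = 2p+k and |vv| = 4p+2k ≠ 4p+k since k ≥ 1. So xy^2z ∉ L.
This contradicts the pumping lemma, so L is not regular.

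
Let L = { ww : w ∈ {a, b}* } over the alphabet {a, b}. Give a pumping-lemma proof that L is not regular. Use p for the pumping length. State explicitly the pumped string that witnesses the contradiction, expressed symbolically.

Assume L is regular; let p be its pumping constant.
Take w = a^p b^p a^p b^p = uu where u = a^pb^p; then w ∈ L and |w| = 4p ≥ p.
By the pumping lemma, w = xyz with |xy| ≤ p and |y| > 0.
Since the first p symbols of w are all a's and |xy| ≤ p, y lies entirely in the leading a-block: y = a^k for some k with 1 ≤ k ≤ p.
Pump with i = 2: xy^2z = a^{p+k} b^p a^p b^p, of length 4p+k. Suppose this equals vv. The string starts with a and ends with b, so v does too; thus the boundary between the two copies of v is a b→a transition. There is exactly one such transition, at position 2p+k, so |v| = 2p+k and |vv| = 4p+2k ≠ 4p+k since k ≥ 1. So xy^2z ∉ L.
Contradiction. Therefore L is not regular.

a^{p+k} b^p a^p b^p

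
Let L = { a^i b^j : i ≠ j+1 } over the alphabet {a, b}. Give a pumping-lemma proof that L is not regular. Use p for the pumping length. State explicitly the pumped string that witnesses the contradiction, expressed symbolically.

a^{p+p!} b^{p+p!-1}

Assume L is regular. Let p be the pumping length given by the pumping lemma.
Choose w = a^p b^{p+p!-1}. Since p ≠ (p+p!-1)+1 = p+p!, w ∈ L; and |w| ≥ p.
The pumping lemma gives a decomposition w = xyz where |xy| ≤ p and y is nonempty.
Since the first p symbols of w are all a's and |xy| ≤ p, y lies entirely in the leading a-block: y = a^k for some k with 1 ≤ k ≤ p.
Since 1 ≤ k ≤ p, k divides p!; set t = 1 + p!/k. Then xy^t z has p + (p!/k)·k = p + p! copies of a. Now the a-count is p+p! and (b-count)+1 = (p+p!-1)+1 = p+p!, so i ≠ j+1 fails. So xy^t z = a^{p+p!} b^{p+p!-1} ∉ L.
Contradiction. Therefore L is not regular.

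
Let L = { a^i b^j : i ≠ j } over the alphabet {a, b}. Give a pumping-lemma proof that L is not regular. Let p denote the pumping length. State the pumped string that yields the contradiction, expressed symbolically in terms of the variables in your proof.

Assume L is regular. Let p be the pumping length given by the pumping lemma.
Choose w = a^p b^{p+p!}. Since p ≠ p+p!, w ∈ L; and |w| ≥ p.
Write w = xyz as guaranteed by the lemma, with |xy| ≤ p and |y| ≥ 1.
Since the first p symbols of w are all a's and |xy| ≤ p, y lies entirely in the leading a-block: y = a^k for some k with 1 ≤ k ≤ p.
Since 1 ≤ k ≤ p, k divides p!; set t = 1 + p!/k. Then xy^t z has p + (p!/k)·k = p + p! copies of a. Now the a-count equals the b-count, so i ≠ j fails. So xy^t z = a^{p+p!} b^{p+p!} ∉ L.
This contradicts the pumping lemma, so L is not regular.

a^{p+p!} b^{p+p!}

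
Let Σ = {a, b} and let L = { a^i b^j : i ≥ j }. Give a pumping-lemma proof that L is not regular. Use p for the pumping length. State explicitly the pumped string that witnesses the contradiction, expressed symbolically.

Assume L is regular. Let p be the pumping length given by the pumping lemma.
Choose w = a^p b^p ∈ L, with |w| = 2p ≥ p.
Write w = xyz as guaranteed by the lemma, with |xy| ≤ p and |y| ≥ 1.
The first p characters of w are a's, so xy (and hence y) consists only of a's. Write y = a^k, 1 ≤ k ≤ p.
Consider xy^0z = xz = a^{p-k} b^p. Since k ≥ 1, the a-count p-k is less than p, so i ≥ j fails; thus xz ∉ L.
This contradicts the pumping lemma, so L is not regular.

a^{p-k} b^p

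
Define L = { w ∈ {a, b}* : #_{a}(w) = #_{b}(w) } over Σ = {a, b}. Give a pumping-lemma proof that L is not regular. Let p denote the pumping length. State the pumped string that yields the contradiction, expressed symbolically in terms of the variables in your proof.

Assume L is regular; let p be its pumping constant.
Choose w = a^p b^p ∈ L with |w| = 2p ≥ p.
By the pumping lemma, w = xyz with |xy| ≤ p and y is nonempty.
The first p characters of w are a's, so xy (and hence y) consists only of a's. Write y = a^k, 1 ≤ k ≤ p.
Pump with i = 2: xy^2z = a^{p+k} b^p has p+k occurrences of a but only p of b. Since k ≥ 1 the counts differ, so xy^2z ∉ L.
Contradiction. Therefore L is not regular.

a^{p+k} b^p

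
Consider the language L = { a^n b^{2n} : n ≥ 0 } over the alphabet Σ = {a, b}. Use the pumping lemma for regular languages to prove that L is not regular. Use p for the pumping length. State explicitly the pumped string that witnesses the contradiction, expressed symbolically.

a^{p+k} b^{2p}

Toward a contradiction, assume L is regular with pumping length p.
Take w = a^p b^{2p}. Then w ∈ L and |w| = 3p ≥ p.
The pumping lemma gives a decomposition w = xyz where |xy| ≤ p and |y| ≥ 1.
Because |xy| ≤ p and w begins with p copies of a, we have y = a^k with 1 ≤ k ≤ p.
Pump with i = 2: xy^2z = a^{p+k} b^{2p}. For this to lie in L we would need 2p = 2(p+k), which forces k = 0. But k ≥ 1, so xy^2z ∉ L.
Contradiction. Therefore L is not regular.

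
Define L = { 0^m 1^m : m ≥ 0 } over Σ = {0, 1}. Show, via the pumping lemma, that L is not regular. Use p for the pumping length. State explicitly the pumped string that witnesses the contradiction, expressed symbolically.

Suppose for contradiction that L is regular, and let p be the pumping length.
Take w = 0^p 1^p. Then w ∈ L and |w| = 2p ≥ p.
The pumping lemma gives a decomposition w = xyz where |xy| ≤ p and y is nonempty.
Since the first p symbols of w are all 0's and |xy| ≤ p, y lies entirely in the leading 0-block: y = 0^k for some k with 1 ≤ k ≤ p.
Pump with i = 2: xy^2z = 0^{p+k} 1^p. For this to lie in L we would need p = p+k, which forces k = 0. But k ≥ 1, so xy^2z ∉ L.
Contradiction. Therefore L is not regular.

0^{p+k} 1^p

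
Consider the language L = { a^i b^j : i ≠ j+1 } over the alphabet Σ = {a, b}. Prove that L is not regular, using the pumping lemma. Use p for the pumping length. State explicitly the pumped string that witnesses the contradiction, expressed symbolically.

Assume L is regular. Let p be the pumping length given by the pumping lemma.
Choose w = a^p b^{p+p!-1}. Since p ≠ (p+p!-1)+1 = p+p!, w ∈ L; and |w| ≥ p.
By the pumping lemma, w = xyz with |xy| ≤ p and y is nonempty.
Since the first p symbols of w are all a's and |xy| ≤ p, y lies entirely in the leading a-block: y = a^k for some k with 1 ≤ k ≤ p.
Since 1 ≤ k ≤ p, k divides p!; set t = 1 + p!/k. Then xy^t z has p + (p!/k)·k = p + p! copies of a. Now the a-count is p+p! and (b-count)+1 = (p+p!-1)+1 = p+p!, so i ≠ j+1 fails. So xy^t z = a^{p+p!} b^{p+p!-1} ∉ L.
This contradicts the pumping lemma, so L is not regular.

a^{p+p!} b^{p+p!-1}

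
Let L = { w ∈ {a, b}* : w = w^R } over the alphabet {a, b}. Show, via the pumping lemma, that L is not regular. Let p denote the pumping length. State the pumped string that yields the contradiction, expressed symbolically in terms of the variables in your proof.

a^{p+k} b a^p

Assume L is regular; let p be its pumping constant.
Take w = a^p b a^p, a palindrome of length 2p+1 ≥ p.
Write w = xyz as guaranteed by the lemma, with |xy| ≤ p and y is nonempty.
Because |xy| ≤ p and w begins with p copies of a, we have y = a^k with 1 ≤ k ≤ p.
Pump with i = 2: xy^2z = a^{p+k} b a^p. Its reverse is a^p b a^{p+k}, which differs from xy^2z since k ≥ 1. So xy^2z is not a palindrome and xy^2z ∉ L.
This contradicts the pumping lemma, so L is not regular.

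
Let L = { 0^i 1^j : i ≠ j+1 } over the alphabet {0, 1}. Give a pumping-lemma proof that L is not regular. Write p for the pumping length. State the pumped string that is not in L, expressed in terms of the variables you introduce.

Suppose for contradiction that L is regular, and let p be the pumping length.
Choose w = 0^p 1^{p+p!-1}. Since p ≠ (p+p!-1)+1 = p+p!, w ∈ L; and |w| ≥ p.
Write w = xyz as guaranteed by the lemma, with |xy| ≤ p and |y| ≥ 1.
The first p characters of w are 0's, so xy (and hence y) consists only of 0's. Write y = 0^k, 1 ≤ k ≤ p.
Since 1 ≤ k ≤ p, k divides p!; set t = 1 + p!/k. Then xy^t z has p + (p!/k)·k = p + p! copies of 0. Now the 0-count is p+p! and (1-count)+1 = (p+p!-1)+1 = p+p!, so i ≠ j+1 fails. So xy^t z = 0^{p+p!} 1^{p+p!-1} ∉ L.
Contradiction. Therefore L is not regular.

0^{p+p!} 1^{p+p!-1}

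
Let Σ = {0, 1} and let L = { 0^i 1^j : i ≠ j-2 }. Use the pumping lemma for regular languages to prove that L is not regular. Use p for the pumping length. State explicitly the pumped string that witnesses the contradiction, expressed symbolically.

0^{p+p!} 1^{p+p!+2}

Assume L is regular. Let p be the pumping length given by the pumping lemma.
Choose w = 0^p 1^{p+p!+2}. Since p ≠ (p+p!+2)-2 = p+p!, w ∈ L; and |w| ≥ p.
By the pumping lemma, w = xyz with |xy| ≤ p and y is nonempty.
The first p characters of w are 0's, so xy (and hence y) consists only of 0's. Write y = 0^k, 1 ≤ k ≤ p.
Since 1 ≤ k ≤ p, k divides p!; set t = 1 + p!/k. Then xy^t z has p + (p!/k)·k = p + p! copies of 0. Now the 0-count is p+p! and (1-count)-2 = (p+p!+2)-2 = p+p!, so i ≠ j-2 fails. So xy^t z = 0^{p+p!} 1^{p+p!+2} ∉ L.
This contradicts the pumping lemma, so L is not regular.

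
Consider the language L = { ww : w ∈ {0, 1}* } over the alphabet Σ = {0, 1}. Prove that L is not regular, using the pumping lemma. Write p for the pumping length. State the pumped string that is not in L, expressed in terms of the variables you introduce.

Toward a contradiction, assume L is regular with pumping length p.
Take w = 0^p 1^p 0^p 1^p = uu where u = 0^p1^p; then w ∈ L and |w| = 4p ≥ p.
Write w = xyz as guaranteed by the lemma, with |xy| ≤ p and |y| ≥ 1.
Because |xy| ≤ p and w begins with p copies of 0, we have y = 0^k with 1 ≤ k ≤ p.
Pump with i = 2: xy^2z = 0^{p+k} 1^p 0^p 1^p, of length 4p+k. Suppose this equals vv. The string starts with 0 and ends with 1, so v does too; thus the boundary between the two copies of v is a 1→0 transition. There is exactly one such transition, at position 2p+k, so |v| = 2p+k and |vv| = 4p+2k ≠ 4p+k since k ≥ 1. So xy^2z ∉ L.
Contradiction. Therefore L is not regular.

0^{p+k} 1^p 0^p 1^p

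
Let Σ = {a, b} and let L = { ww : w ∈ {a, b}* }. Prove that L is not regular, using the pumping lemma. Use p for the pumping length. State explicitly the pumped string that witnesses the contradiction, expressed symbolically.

Suppose for contradiction that L is regular, and let p be the pumping length.
Take w = a^p b^p a^p b^p = uu where u = a^pb^p; then w ∈ L and |w| = 4p ≥ p.
Write w = xyz as guaranteed by the lemma, with |xy| ≤ p and |y| ≥ 1.
The first p characters of w are a's, so xy (and hence y) consists only of a's. Write y = a^k, 1 ≤ k ≤ p.
Pump with i = 2: xy^2z = a^{p+k} b^p a^p b^p, of length 4p+k. Suppose this equals vv. The string starts with a and ends with b, so v does too; thus the boundary between the two copies of v is a b→a transition. There is exactly one such transition, at position 2p+k, so |v| = 2p+k and |vv| = 4p+2k ≠ 4p+k since k ≥ 1. So xy^2z ∉ L.
Contradiction. Therefore L is not regular.

a^{p+k} b^p a^p b^p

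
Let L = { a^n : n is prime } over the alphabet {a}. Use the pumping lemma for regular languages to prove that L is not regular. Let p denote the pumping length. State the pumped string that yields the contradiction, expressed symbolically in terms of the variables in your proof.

Suppose for contradiction that L is regular, and let p be the pumping length.
Let q be a prime with q ≥ p+2 (infinitely many primes exist), and take w = a^q ∈ L with |w| = q ≥ p.
The pumping lemma gives a decomposition w = xyz where |xy| ≤ p and |y| > 0.
Then y = a^k for some k with 1 ≤ k ≤ p.
Since 1 ≤ k ≤ p, |xz| = q-k. Pump with i = q+1: |xy^{q+1}z| = (q-k)+(q+1)k = q+qk = q(1+k), which is composite (both factors ≥ 2). So xy^{q+1}z = a^{q(1+k)} ∉ L.
Contradiction. Therefore L is not regular.

a^{q(1+k)}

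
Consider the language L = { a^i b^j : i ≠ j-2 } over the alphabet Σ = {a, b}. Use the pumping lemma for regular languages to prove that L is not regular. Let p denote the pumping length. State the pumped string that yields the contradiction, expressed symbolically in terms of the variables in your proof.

a^{p+p!} b^{p+p!+2}

Suppose for contradiction that L is regular, and let p be the pumping length.
Choose w = a^p b^{p+p!+2}. Since p ≠ (p+p!+2)-2 = p+p!, w ∈ L; and |w| ≥ p.
Write w = xyz as guaranteed by the lemma, with |xy| ≤ p and |y| > 0.
Since the first p symbols of w are all a's and |xy| ≤ p, y lies entirely in the leading a-block: y = a^k for some k with 1 ≤ k ≤ p.
Since 1 ≤ k ≤ p, k divides p!; set t = 1 + p!/k. Then xy^t z has p + (p!/k)·k = p + p! copies of a. Now the a-count is p+p! and (b-count)-2 = (p+p!+2)-2 = p+p!, so i ≠ j-2 fails. So xy^t z = a^{p+p!} b^{p+p!+2} ∉ L.
This is a contradiction; hence L is not regular.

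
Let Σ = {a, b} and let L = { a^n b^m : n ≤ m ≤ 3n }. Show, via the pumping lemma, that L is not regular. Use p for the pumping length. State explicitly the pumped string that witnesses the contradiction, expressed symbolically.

a^{p+k} b^p

Assume L is regular; let p be its pumping constant.
Take w = a^p b^p ∈ L (since p ≤ p ≤ 3p), with |w| = 2p ≥ p.
Write w = xyz as guaranteed by the lemma, with |xy| ≤ p and y is nonempty.
Because |xy| ≤ p and w begins with p copies of a, we have y = a^k with 1 ≤ k ≤ p.
Pump with i = 2: xy^2z = a^{p+k} b^p. Now n = p+k > p = m, so the condition n ≤ m fails. Thus xy^2z ∉ L.
This contradicts the pumping lemma, so L is not regular.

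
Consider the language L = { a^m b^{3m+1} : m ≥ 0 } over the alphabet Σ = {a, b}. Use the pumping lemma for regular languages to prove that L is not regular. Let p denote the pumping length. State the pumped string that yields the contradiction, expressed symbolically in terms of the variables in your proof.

Toward a contradiction, assume L is regular with pumping length p.
Take w = a^p b^{3p+1}. Then w ∈ L and |w| = 4p+1 ≥ p.
Write w = xyz as guaranteed by the lemma, with |xy| ≤ p and y is nonempty.
Because |xy| ≤ p and w begins with p copies of a, we have y = a^k with 1 ≤ k ≤ p.
Pump with i = 2: xy^2z = a^{p+k} b^{3p+1}. For this to lie in L we would need 3p+1 = 3(p+k)+1, which forces k = 0. But k ≥ 1, so xy^2z ∉ L.
Contradiction. Therefore L is not regular.

a^{p+k} b^{3p+1}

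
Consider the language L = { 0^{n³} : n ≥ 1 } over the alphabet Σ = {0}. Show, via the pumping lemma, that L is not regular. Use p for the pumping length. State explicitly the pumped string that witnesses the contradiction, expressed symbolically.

0^{p³+k}

Assume L is regular. Let p be the pumping length given by the pumping lemma.
Take w = 0^{p³} ∈ L with |w| = p³ ≥ p.
The pumping lemma gives a decomposition w = xyz where |xy| ≤ p and y is nonempty.
Then y = 0^k for some k with 1 ≤ k ≤ p.
Pump with i = 2: xy^2z = 0^{p³+k}. Since 1 ≤ k ≤ p, p³ < p³+k ≤ p³+p < p³+3p²+3p+1 = (p+1)³, so p³+k is not a perfect cube. So xy^2z ∉ L.
Contradiction. Therefore L is not regular.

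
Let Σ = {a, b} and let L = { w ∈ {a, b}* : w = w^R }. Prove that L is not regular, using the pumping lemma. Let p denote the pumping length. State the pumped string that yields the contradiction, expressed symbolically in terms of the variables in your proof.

Assume L is regular. Let p be the pumping length given by the pumping lemma.
Take w = a^p b a^p, a palindrome of length 2p+1 ≥ p.
By the pumping lemma, w = xyz with |xy| ≤ p and |y| ≥ 1.
The first p characters of w are a's, so xy (and hence y) consists only of a's. Write y = a^k, 1 ≤ k ≤ p.
Pump with i = 2: xy^2z = a^{p+k} b a^p. Its reverse is a^p b a^{p+k}, which differs from xy^2z since k ≥ 1. So xy^2z is not a palindrome and xy^2z ∉ L.
This contradicts the pumping lemma, so L is not regular.

a^{p+k} b a^p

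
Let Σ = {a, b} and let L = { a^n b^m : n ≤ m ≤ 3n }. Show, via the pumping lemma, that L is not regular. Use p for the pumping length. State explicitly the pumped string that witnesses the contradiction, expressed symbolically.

Toward a contradiction, assume L is regular with pumping length p.
Take w = a^p b^p ∈ L (since p ≤ p ≤ 3p), with |w| = 2p ≥ p.
By the pumping lemma, w = xyz with |xy| ≤ p and |y| > 0.
Because |xy| ≤ p and w begins with p copies of a, we have y = a^k with 1 ≤ k ≤ p.
Pump with i = 2: xy^2z = a^{p+k} b^p. Now n = p+k > p = m, so the condition n ≤ m fails. Thus xy^2z ∉ L.
Contradiction. Therefore L is not regular.

a^{p+k} b^p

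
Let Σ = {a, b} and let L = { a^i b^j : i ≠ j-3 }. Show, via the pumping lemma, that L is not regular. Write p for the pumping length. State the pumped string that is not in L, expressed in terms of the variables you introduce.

a^{p+p!} b^{p+p!+3}

Suppose for contradiction that L is regular, and let p be the pumping length.
Choose w = a^p b^{p+p!+3}. Since p ≠ (p+p!+3)-3 = p+p!, w ∈ L; and |w| ≥ p.
The pumping lemma gives a decomposition w = xyz where |xy| ≤ p and |y| > 0.
The first p characters of w are a's, so xy (and hence y) consists only of a's. Write y = a^k, 1 ≤ k ≤ p.
Since 1 ≤ k ≤ p, k divides p!; set t = 1 + p!/k. Then xy^t z has p + (p!/k)·k = p + p! copies of a. Now the a-count is p+p! and (b-count)-3 = (p+p!+3)-3 = p+p!, so i ≠ j-3 fails. So xy^t z = a^{p+p!} b^{p+p!+3} ∉ L.
This is a contradiction; hence L is not regular.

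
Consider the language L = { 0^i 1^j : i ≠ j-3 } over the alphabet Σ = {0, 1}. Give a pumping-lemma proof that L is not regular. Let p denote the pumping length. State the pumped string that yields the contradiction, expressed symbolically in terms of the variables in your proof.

Toward a contradiction, assume L is regular with pumping length p.
Choose w = 0^p 1^{p+p!+3}. Since p ≠ (p+p!+3)-3 = p+p!, w ∈ L; and |w| ≥ p.
By the pumping lemma, w = xyz with |xy| ≤ p and |y| ≥ 1.
Since the first p symbols of w are all 0's and |xy| ≤ p, y lies entirely in the leading 0-block: y = 0^k for some k with 1 ≤ k ≤ p.
Since 1 ≤ k ≤ p, k divides p!; set t = 1 + p!/k. Then xy^t z has p + (p!/k)·k = p + p! copies of 0. Now the 0-count is p+p! and (1-count)-3 = (p+p!+3)-3 = p+p!, so i ≠ j-3 fails. So xy^t z = 0^{p+p!} 1^{p+p!+3} ∉ L.
Contradiction. Therefore L is not regular.

0^{p+p!} 1^{p+p!+3}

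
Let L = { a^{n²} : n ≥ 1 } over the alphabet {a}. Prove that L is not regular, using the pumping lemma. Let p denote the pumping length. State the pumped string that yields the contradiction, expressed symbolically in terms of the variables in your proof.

a^{p²+k}

Toward a contradiction, assume L is regular with pumping length p.
Take w = a^{p²} ∈ L with |w| = p² ≥ p.
Write w = xyz as guaranteed by the lemma, with |xy| ≤ p and |y| > 0.
Then y = a^k for some k with 1 ≤ k ≤ p.
Pump with i = 2: xy^2z = a^{p²+k}. Since 1 ≤ k ≤ p, p² < p²+k ≤ p²+p < (p+1)², so p²+k lies strictly between consecutive squares and is not a perfect square. So xy^2z ∉ L.
This contradicts the pumping lemma, so L is not regular.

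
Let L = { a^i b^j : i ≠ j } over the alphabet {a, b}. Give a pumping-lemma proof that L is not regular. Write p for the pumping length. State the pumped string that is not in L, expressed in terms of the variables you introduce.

Assume L is regular. Let p be the pumping length given by the pumping lemma.
Choose w = a^p b^{p+p!}. Since p ≠ p+p!, w ∈ L; and |w| ≥ p.
Write w = xyz as guaranteed by the lemma, with |xy| ≤ p and |y| ≥ 1.
Because |xy| ≤ p and w begins with p copies of a, we have y = a^k with 1 ≤ k ≤ p.
Since 1 ≤ k ≤ p, k divides p!; set t = 1 + p!/k. Then xy^t z has p + (p!/k)·k = p + p! copies of a. Now the a-count equals the b-count, so i ≠ j fails. So xy^t z = a^{p+p!} b^{p+p!} ∉ L.
This is a contradiction; hence L is not regular.

a^{p+p!} b^{p+p!}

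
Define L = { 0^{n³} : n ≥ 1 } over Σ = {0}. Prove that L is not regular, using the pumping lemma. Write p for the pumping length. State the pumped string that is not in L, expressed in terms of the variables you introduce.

Toward a contradiction, assume L is regular with pumping length p.
Take w = 0^{p³} ∈ L with |w| = p³ ≥ p.
By the pumping lemma, w = xyz with |xy| ≤ p and |y| > 0.
Then y = 0^k for some k with 1 ≤ k ≤ p.
Pump with i = 2: xy^2z = 0^{p³+k}. Since 1 ≤ k ≤ p, p³ < p³+k ≤ p³+p < p³+3p²+3p+1 = (p+1)³, so p³+k is not a perfect cube. So xy^2z ∉ L.
This contradicts the pumping lemma, so L is not regular.

0^{p³+k}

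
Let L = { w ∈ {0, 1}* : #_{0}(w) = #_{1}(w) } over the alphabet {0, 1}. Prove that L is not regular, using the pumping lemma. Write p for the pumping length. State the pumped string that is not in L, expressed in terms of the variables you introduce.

Assume L is regular. Let p be the pumping length given by the pumping lemma.
Choose w = 0^p 1^p ∈ L with |w| = 2p ≥ p.
By the pumping lemma, w = xyz with |xy| ≤ p and y is nonempty.
The first p characters of w are 0's, so xy (and hence y) consists only of 0's. Write y = 0^k, 1 ≤ k ≤ p.
Pump with i = 2: xy^2z = 0^{p+k} 1^p has p+k occurrences of 0 but only p of 1. Since k ≥ 1 the counts differ, so xy^2z ∉ L.
This contradicts the pumping lemma, so L is not regular.

0^{p+k} 1^p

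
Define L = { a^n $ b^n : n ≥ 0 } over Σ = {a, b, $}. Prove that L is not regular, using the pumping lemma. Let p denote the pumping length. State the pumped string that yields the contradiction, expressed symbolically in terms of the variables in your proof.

Toward a contradiction, assume L is regular with pumping length p.
Take w = a^p $ b^p ∈ L with |w| = 2p+1 ≥ p.
The pumping lemma gives a decomposition w = xyz where |xy| ≤ p and |y| > 0.
Since the first p symbols of w are all a's and |xy| ≤ p, y lies entirely in the leading a-block: y = a^k for some k with 1 ≤ k ≤ p.
Pump with i = 2: xy^2z = a^{p+k} $ b^p, which would require p+k = p. But k ≥ 1, so xy^2z ∉ L.
This is a contradiction; hence L is not regular.

a^{p+k} $ b^p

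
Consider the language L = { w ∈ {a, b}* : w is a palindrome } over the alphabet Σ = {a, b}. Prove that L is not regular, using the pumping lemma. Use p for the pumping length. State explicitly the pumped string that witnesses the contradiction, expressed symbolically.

Suppose for contradiction that L is regular, and let p be the pumping length.
Take w = a^p b a^p, a palindrome of length 2p+1 ≥ p.
The pumping lemma gives a decomposition w = xyz where |xy| ≤ p and |y| ≥ 1.
The first p characters of w are a's, so xy (and hence y) consists only of a's. Write y = a^k, 1 ≤ k ≤ p.
Pump with i = 2: xy^2z = a^{p+k} b a^p. Its reverse is a^p b a^{p+k}, which differs from xy^2z since k ≥ 1. So xy^2z is not a palindrome and xy^2z ∉ L.
This is a contradiction; hence L is not regular.

a^{p+k} b a^p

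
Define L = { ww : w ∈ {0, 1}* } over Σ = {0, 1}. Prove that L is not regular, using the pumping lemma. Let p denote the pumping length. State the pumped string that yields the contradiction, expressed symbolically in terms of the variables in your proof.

0^{p+k} 1^p 0^p 1^p

Assume L is regular. Let p be the pumping length given by the pumping lemma.
Take w = 0^p 1^p 0^p 1^p = uu where u = 0^p1^p; then w ∈ L and |w| = 4p ≥ p.
By the pumping lemma, w = xyz with |xy| ≤ p and y is nonempty.
The first p characters of w are 0's, so xy (and hence y) consists only of 0's. Write y = 0^k, 1 ≤ k ≤ p.
Pump with i = 2: xy^2z = 0^{p+k} 1^p 0^p 1^p, of length 4p+k. Suppose this equals vv. The string starts with 0 and ends with 1, so v does too; thus the boundary between the two copies of v is a 1→0 transition. There is exactly one such transition, at position 2p+k, so |v| = 2p+k and |vv| = 4p+2k ≠ 4p+k since k ≥ 1. So xy^2z ∉ L.
This is a contradiction; hence L is not regular.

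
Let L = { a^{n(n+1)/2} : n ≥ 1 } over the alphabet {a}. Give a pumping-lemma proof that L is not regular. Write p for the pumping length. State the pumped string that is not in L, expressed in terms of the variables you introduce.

Toward a contradiction, assume L is regular with pumping length p.
Take w = a^{p(p+1)/2} ∈ L with |w| = p(p+1)/2 ≥ p.
The pumping lemma gives a decomposition w = xyz where |xy| ≤ p and y is nonempty.
Then y = a^k for some k with 1 ≤ k ≤ p.
Pump with i = 2: xy^2z = a^{p(p+1)/2+k}. Since 1 ≤ k ≤ p, p(p+1)/2 < p(p+1)/2+k ≤ p(p+1)/2+p < (p+1)(p+2)/2, so p(p+1)/2+k is strictly between consecutive triangular numbers. So xy^2z ∉ L.
Contradiction. Therefore L is not regular.

a^{p(p+1)/2+k}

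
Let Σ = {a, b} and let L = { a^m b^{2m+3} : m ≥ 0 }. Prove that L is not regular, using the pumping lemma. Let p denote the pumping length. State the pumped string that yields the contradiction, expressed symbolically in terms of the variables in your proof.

Suppose for contradiction that L is regular, and let p be the pumping length.
Let w = a^p b^{2p+3} ∈ L; note |w| = 3p+3 ≥ p.
The pumping lemma gives a decomposition w = xyz where |xy| ≤ p and y is nonempty.
Since the first p symbols of w are all a's and |xy| ≤ p, y lies entirely in the leading a-block: y = a^k for some k with 1 ≤ k ≤ p.
Pump with i = 2: xy^2z = a^{p+k} b^{2p+3}. For this to lie in L we would need 2p+3 = 2(p+k)+3, which forces k = 0. But k ≥ 1, so xy^2z ∉ L.
Contradiction. Therefore L is not regular.

a^{p+k} b^{2p+3}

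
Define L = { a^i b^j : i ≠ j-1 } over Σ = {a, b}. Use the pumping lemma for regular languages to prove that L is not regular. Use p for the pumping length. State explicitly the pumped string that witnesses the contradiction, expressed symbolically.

a^{p+p!} b^{p+p!+1}

Toward a contradiction, assume L is regular with pumping length p.
Choose w = a^p b^{p+p!+1}. Since p ≠ (p+p!+1)-1 = p+p!, w ∈ L; and |w| ≥ p.
The pumping lemma gives a decomposition w = xyz where |xy| ≤ p and y is nonempty.
Because |xy| ≤ p and w begins with p copies of a, we have y = a^k with 1 ≤ k ≤ p.
Since 1 ≤ k ≤ p, k divides p!; set t = 1 + p!/k. Then xy^t z has p + (p!/k)·k = p + p! copies of a. Now the a-count is p+p! and (b-count)-1 = (p+p!+1)-1 = p+p!, so i ≠ j-1 fails. So xy^t z = a^{p+p!} b^{p+p!+1} ∉ L.
This is a contradiction; hence L is not regular.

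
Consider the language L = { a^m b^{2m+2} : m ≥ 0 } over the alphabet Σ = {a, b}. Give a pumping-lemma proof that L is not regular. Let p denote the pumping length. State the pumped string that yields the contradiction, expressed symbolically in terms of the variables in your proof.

a^{p+k} b^{2p+2}

Suppose for contradiction that L is regular, and let p be the pumping length.
Let w = a^p b^{2p+2} ∈ L; note |w| = 3p+2 ≥ p.
By the pumping lemma, w = xyz with |xy| ≤ p and y is nonempty.
Since the first p symbols of w are all a's and |xy| ≤ p, y lies entirely in the leading a-block: y = a^k for some k with 1 ≤ k ≤ p.
Pump with i = 2: xy^2z = a^{p+k} b^{2p+2}. For this to lie in L we would need 2p+2 = 2(p+k)+2, which forces k = 0. But k ≥ 1, so xy^2z ∉ L.
This is a contradiction; hence L is not regular.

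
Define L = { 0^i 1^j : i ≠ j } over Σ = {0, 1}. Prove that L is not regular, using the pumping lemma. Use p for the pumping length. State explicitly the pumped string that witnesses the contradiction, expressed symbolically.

Assume L is regular; let p be its pumping constant.
Choose w = 0^p 1^{p+p!}. Since p ≠ p+p!, w ∈ L; and |w| ≥ p.
By the pumping lemma, w = xyz with |xy| ≤ p and |y| > 0.
The first p characters of w are 0's, so xy (and hence y) consists only of 0's. Write y = 0^k, 1 ≤ k ≤ p.
Since 1 ≤ k ≤ p, k divides p!; set t = 1 + p!/k. Then xy^t z has p + (p!/k)·k = p + p! copies of 0. Now the 0-count equals the 1-count, so i ≠ j fails. So xy^t z = 0^{p+p!} 1^{p+p!} ∉ L.
This contradicts the pumping lemma, so L is not regular.

0^{p+p!} 1^{p+p!}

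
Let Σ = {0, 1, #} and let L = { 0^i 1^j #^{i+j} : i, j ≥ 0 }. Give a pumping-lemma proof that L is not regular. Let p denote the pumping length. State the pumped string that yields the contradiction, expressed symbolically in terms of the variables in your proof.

Toward a contradiction, assume L is regular with pumping length p.
Take w = 0^p 1^p #^{2p} ∈ L (with i=j=p, i+j=2p), |w| = 4p ≥ p.
Write w = xyz as guaranteed by the lemma, with |xy| ≤ p and |y| ≥ 1.
The first p characters of w are 0's, so xy (and hence y) consists only of 0's. Write y = 0^k, 1 ≤ k ≤ p.
Consider xy^2z = 0^{p+k} 1^p #^{2p}. Now the 0- and 1-counts sum to 2p+k, but the #-count is 2p ≠ 2p+k. So xy^2z ∉ L.
This is a contradiction; hence L is not regular.

0^{p+k} 1^p #^{2p}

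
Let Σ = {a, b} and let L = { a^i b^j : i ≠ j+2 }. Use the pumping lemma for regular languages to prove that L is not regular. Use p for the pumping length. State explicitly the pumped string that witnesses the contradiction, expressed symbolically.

Assume L is regular. Let p be the pumping length given by the pumping lemma.
Choose w = a^p b^{p+p!-2}. Since p ≠ (p+p!-2)+2 = p+p!, w ∈ L; and |w| ≥ p.
The pumping lemma gives a decomposition w = xyz where |xy| ≤ p and y is nonempty.
Since the first p symbols of w are all a's and |xy| ≤ p, y lies entirely in the leading a-block: y = a^k for some k with 1 ≤ k ≤ p.
Since 1 ≤ k ≤ p, k divides p!; set t = 1 + p!/k. Then xy^t z has p + (p!/k)·k = p + p! copies of a. Now the a-count is p+p! and (b-count)+2 = (p+p!-2)+2 = p+p!, so i ≠ j+2 fails. So xy^t z = a^{p+p!} b^{p+p!-2} ∉ L.
This contradicts the pumping lemma, so L is not regular.

a^{p+p!} b^{p+p!-2}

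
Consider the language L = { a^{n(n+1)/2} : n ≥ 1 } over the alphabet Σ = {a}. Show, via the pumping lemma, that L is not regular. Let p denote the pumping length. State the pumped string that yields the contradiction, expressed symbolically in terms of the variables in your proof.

Assume L is regular; let p be its pumping constant.
Take w = a^{p(p+1)/2} ∈ L with |w| = p(p+1)/2 ≥ p.
By the pumping lemma, w = xyz with |xy| ≤ p and y is nonempty.
Then y = a^k for some k with 1 ≤ k ≤ p.
Pump with i = 2: xy^2z = a^{p(p+1)/2+k}. Since 1 ≤ k ≤ p, p(p+1)/2 < p(p+1)/2+k ≤ p(p+1)/2+p < (p+1)(p+2)/2, so p(p+1)/2+k is strictly between consecutive triangular numbers. So xy^2z ∉ L.
This is a contradiction; hence L is not regular.

a^{p(p+1)/2+k}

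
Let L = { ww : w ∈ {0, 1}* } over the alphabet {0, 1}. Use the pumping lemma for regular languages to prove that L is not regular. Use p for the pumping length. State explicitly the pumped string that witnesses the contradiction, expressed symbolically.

0^{p+k} 1^p 0^p 1^p

Toward a contradiction, assume L is regular with pumping length p.
Take w = 0^p 1^p 0^p 1^p = uu where u = 0^p1^p; then w ∈ L and |w| = 4p ≥ p.
By the pumping lemma, w = xyz with |xy| ≤ p and y is nonempty.
The first p characters of w are 0's, so xy (and hence y) consists only of 0's. Write y = 0^k, 1 ≤ k ≤ p.
Pump with i = 2: xy^2z = 0^{p+k} 1^p 0^p 1^p, of length 4p+k. Suppose this equals vv. The string starts with 0 and ends with 1, so v does too; thus the boundary between the two copies of v is a 1→0 transition. There is exactly one such transition, at position 2p+k, so |v| = 2p+k and |vv| = 4p+2k ≠ 4p+k since k ≥ 1. So xy^2z ∉ L.
This is a contradiction; hence L is not regular.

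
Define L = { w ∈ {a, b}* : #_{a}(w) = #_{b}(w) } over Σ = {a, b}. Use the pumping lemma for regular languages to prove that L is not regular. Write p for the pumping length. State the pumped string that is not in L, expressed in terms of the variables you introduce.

Assume L is regular; let p be its pumping constant.
Choose w = a^p b^p ∈ L with |w| = 2p ≥ p.
The pumping lemma gives a decomposition w = xyz where |xy| ≤ p and |y| > 0.
The first p characters of w are a's, so xy (and hence y) consists only of a's. Write y = a^k, 1 ≤ k ≤ p.
Pump with i = 2: xy^2z = a^{p+k} b^p has p+k occurrences of a but only p of b. Since k ≥ 1 the counts differ, so xy^2z ∉ L.
This contradicts the pumping lemma, so L is not regular.

a^{p+k} b^p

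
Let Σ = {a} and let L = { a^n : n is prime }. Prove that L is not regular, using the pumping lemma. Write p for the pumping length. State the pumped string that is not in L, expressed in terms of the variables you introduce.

Suppose for contradiction that L is regular, and let p be the pumping length.
Let q be a prime with q ≥ p+2 (infinitely many primes exist), and take w = a^q ∈ L with |w| = q ≥ p.
The pumping lemma gives a decomposition w = xyz where |xy| ≤ p and |y| ≥ 1.
Then y = a^k for some k with 1 ≤ k ≤ p.
Since 1 ≤ k ≤ p, |xz| = q-k. Pump with i = q+1: |xy^{q+1}z| = (q-k)+(q+1)k = q+qk = q(1+k), which is composite (both factors ≥ 2). So xy^{q+1}z = a^{q(1+k)} ∉ L.
This contradicts the pumping lemma, so L is not regular.

a^{q(1+k)}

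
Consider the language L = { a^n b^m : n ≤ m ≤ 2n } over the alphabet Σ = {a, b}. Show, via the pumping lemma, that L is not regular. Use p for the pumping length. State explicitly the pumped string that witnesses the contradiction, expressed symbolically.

Assume L is regular; let p be its pumping constant.
Take w = a^p b^p ∈ L (since p ≤ p ≤ 2p), with |w| = 2p ≥ p.
The pumping lemma gives a decomposition w = xyz where |xy| ≤ p and |y| ≥ 1.
Since the first p symbols of w are all a's and |xy| ≤ p, y lies entirely in the leading a-block: y = a^k for some k with 1 ≤ k ≤ p.
Pump with i = 2: xy^2z = a^{p+k} b^p. Now n = p+k > p = m, so the condition n ≤ m fails. Thus xy^2z ∉ L.
Contradiction. Therefore L is not regular.

a^{p+k} b^p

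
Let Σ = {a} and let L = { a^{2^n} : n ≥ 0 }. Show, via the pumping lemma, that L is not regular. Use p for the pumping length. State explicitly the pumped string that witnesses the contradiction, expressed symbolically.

a^{2^p+k}

Assume L is regular. Let p be the pumping length given by the pumping lemma.
Take w = a^{2^p} ∈ L with |w| = 2^p ≥ p.
The pumping lemma gives a decomposition w = xyz where |xy| ≤ p and y is nonempty.
Then y = a^k for some k with 1 ≤ k ≤ p.
Pump with i = 2: xy^2z = a^{2^p+k}. Since 1 ≤ k ≤ p < 2^p, we have 2^p < 2^p+k < 2^{p+1}, so 2^p+k is not a power of 2. So xy^2z ∉ L.
This is a contradiction; hence L is not regular.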